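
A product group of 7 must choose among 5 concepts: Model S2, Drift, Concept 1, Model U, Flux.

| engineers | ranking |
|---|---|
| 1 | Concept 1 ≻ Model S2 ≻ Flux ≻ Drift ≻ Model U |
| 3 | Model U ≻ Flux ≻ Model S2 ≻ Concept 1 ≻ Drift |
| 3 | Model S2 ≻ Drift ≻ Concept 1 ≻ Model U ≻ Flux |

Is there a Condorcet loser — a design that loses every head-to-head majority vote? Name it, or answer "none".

Head-to-head results (7 engineers):
Model S2 vs Drift: Model S2 is ranked higher on 1+3+3 = 7 ballots, Drift on 0. Model S2 wins 7–0.
Model S2 vs Concept 1: Model S2 preferred on 3+3 = 6 ballots; Model S2 wins 6–1.
Model S2 vs Model U: 1+3 = 4 for Model S2, 3 for Model U — Model S2 by 4–3.
Model S2 vs Flux: 1+3 = 4 for Model S2, 3 for Flux — Model S2 by 4–3.
Drift vs Concept 1: Drift preferred on 3 ballots; Concept 1 wins 4–3.
Drift vs Model U: 4 to 3, Drift.
Drift vs Flux: Drift is ranked higher on 3 ballots, Flux on 4. Flux wins 4–3.
Concept 1 vs Model U: Concept 1, 4–3.
Concept 1–Flux: Concept 1 4–3.
Model U vs Flux: Model U wins 6–1.
Every design wins at least one matchup (Model S2 beats Drift; Drift beats Model U; Concept 1 beats Drift; Model U beats Flux; Flux beats Drift), so there is no Condorcet loser.

none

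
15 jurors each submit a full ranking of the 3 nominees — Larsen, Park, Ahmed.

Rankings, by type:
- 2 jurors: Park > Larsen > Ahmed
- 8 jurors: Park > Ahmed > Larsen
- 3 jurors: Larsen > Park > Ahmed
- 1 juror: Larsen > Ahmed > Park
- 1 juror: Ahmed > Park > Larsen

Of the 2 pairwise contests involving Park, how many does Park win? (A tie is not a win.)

2

Park against each rival (15 jurors):
Park–Larsen: Park 11–4.
Park vs Ahmed: Park preferred on 2+8+3 = 13 ballots; Park wins 13–2.
Park beats Larsen, Ahmed — 2 pairwise wins.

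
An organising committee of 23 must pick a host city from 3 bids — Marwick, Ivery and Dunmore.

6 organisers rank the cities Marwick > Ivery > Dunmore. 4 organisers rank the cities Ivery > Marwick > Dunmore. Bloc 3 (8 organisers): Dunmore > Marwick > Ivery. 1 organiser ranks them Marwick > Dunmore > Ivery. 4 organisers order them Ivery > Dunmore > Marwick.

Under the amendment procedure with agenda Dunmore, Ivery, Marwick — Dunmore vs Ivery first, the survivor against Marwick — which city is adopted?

Marwick

Round 1: Dunmore vs Ivery — 9–14, Ivery advances.
Round 2: Ivery vs Marwick — 8–15, Marwick advances.
The agenda winner is Marwick.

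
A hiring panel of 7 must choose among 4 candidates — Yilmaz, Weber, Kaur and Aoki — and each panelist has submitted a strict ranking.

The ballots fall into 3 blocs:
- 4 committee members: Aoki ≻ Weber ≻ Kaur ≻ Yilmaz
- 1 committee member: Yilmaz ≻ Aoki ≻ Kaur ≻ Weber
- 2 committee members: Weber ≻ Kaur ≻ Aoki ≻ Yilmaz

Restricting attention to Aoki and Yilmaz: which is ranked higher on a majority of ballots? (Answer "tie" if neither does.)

Aoki

Ballots ranking Aoki above Yilmaz: 4 + 2 = 6.
Ballots ranking Yilmaz above Aoki: 7 − 6 = 1.
Aoki wins the head-to-head 6–1.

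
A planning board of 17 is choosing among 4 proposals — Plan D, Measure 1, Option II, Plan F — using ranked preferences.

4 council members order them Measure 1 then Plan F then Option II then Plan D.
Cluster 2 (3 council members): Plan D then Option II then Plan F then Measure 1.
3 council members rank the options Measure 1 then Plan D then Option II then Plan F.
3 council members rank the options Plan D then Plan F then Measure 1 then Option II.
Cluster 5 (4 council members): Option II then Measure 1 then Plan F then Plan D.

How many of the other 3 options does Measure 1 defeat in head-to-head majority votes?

Measure 1 against each rival (17 council members):
Measure 1 vs Plan D: Measure 1 wins 11–6.
Measure 1 vs Option II: Measure 1 wins 10–7.
Measure 1 vs Plan F: Measure 1 wins 11–6.
Measure 1 beats Plan D, Option II, Plan F — 3 pairwise wins.

3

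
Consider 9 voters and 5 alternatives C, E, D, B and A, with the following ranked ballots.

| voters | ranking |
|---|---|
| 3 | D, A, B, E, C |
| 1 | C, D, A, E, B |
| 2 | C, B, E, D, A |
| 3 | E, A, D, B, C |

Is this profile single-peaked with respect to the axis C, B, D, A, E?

Axis positions: C=1, B=2, D=3, A=4, E=5.
Type 1 (peak D at position 3): ranking walks positions 3-4-2-5-1, expanding outward from the peak — single-peaked.
Type 2: ranking walks positions 1-3-4-5-2; D is ranked above B even though B lies between D and the peak C on the axis — preferences dip and rise again. Not single-peaked.
Type 3: ranking walks positions 1-2-5-3-4; E is ranked above D even though D lies between E and the peak C on the axis — preferences dip and rise again. Not single-peaked.
Type 4 (peak E at position 5): ranking walks positions 5-4-3-2-1, expanding outward from the peak — single-peaked.
Type 2 violates single-peakedness, so the profile is not single-peaked on this axis.

no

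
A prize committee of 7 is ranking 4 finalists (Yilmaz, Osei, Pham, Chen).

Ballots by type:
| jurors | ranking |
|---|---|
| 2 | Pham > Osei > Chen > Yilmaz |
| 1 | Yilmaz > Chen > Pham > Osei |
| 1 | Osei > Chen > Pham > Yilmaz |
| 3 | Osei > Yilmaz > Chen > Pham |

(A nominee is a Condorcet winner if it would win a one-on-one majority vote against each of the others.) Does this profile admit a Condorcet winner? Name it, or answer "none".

Osei

Check each pair by majority over 7 ballots:
Yilmaz vs Osei: Yilmaz preferred on 1 ballot; Osei wins 6–1.
Yilmaz vs Pham: Yilmaz is ranked higher on 1+3 = 4 ballots, Pham on 3. Yilmaz wins 4–3.
Yilmaz vs Chen: 1+3 = 4 for Yilmaz, 3 for Chen — Yilmaz by 4–3.
Osei vs Pham: 1+3 = 4 for Osei, 3 for Pham — Osei by 4–3.
Osei vs Chen: 6 to 1, Osei.
Pham vs Chen: 2 to 5, Chen.
Osei beats each of Yilmaz, Pham, Chen — Osei is the Condorcet winner.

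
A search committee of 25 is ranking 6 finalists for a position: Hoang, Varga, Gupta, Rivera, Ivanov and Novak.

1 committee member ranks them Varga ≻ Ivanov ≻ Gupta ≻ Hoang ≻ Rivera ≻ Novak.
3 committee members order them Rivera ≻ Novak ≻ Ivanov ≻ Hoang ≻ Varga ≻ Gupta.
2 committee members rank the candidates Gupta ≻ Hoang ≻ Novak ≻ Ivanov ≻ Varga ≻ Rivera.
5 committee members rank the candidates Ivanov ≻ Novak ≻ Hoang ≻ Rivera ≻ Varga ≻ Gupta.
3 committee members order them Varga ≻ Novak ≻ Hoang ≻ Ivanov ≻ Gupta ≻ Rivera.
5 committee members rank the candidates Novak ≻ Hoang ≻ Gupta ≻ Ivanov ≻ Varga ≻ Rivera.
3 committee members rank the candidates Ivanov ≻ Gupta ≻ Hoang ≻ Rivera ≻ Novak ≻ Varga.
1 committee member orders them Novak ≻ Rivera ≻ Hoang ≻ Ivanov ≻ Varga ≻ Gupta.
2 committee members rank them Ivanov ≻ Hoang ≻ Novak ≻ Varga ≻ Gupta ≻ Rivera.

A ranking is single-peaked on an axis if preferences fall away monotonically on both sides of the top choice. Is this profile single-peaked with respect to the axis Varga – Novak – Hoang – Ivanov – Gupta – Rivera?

no

Axis positions: Varga=1, Novak=2, Hoang=3, Ivanov=4, Gupta=5, Rivera=6.
Bloc 1: ranking walks positions 1-4-5-3-6-2; Ivanov is ranked above Novak even though Novak lies between Ivanov and the peak Varga on the axis — preferences dip and rise again. Not single-peaked.
Bloc 2: ranking walks positions 6-2-4-3-1-5; Novak is ranked above Gupta even though Gupta lies between Novak and the peak Rivera on the axis — preferences dip and rise again. Not single-peaked.
Bloc 3: ranking walks positions 5-3-2-4-1-6; Hoang is ranked above Ivanov even though Ivanov lies between Hoang and the peak Gupta on the axis — preferences dip and rise again. Not single-peaked.
Bloc 4: ranking walks positions 4-2-3-6-1-5; Novak is ranked above Hoang even though Hoang lies between Novak and the peak Ivanov on the axis — preferences dip and rise again. Not single-peaked.
Bloc 5 (peak Varga at position 1): ranking walks positions 1-2-3-4-5-6, expanding outward from the peak — single-peaked.
Bloc 6: ranking walks positions 2-3-5-4-1-6; Gupta is ranked above Ivanov even though Ivanov lies between Gupta and the peak Novak on the axis — preferences dip and rise again. Not single-peaked.
Bloc 7 (peak Ivanov at position 4): ranking walks positions 4-5-3-6-2-1, expanding outward from the peak — single-peaked.
Bloc 8: ranking walks positions 2-6-3-4-1-5; Rivera is ranked above Hoang even though Hoang lies between Rivera and the peak Novak on the axis — preferences dip and rise again. Not single-peaked.
Bloc 9 (peak Ivanov at position 4): ranking walks positions 4-3-2-1-5-6, expanding outward from the peak — single-peaked.
Bloc 1 violates single-peakedness, so the profile is not single-peaked on this axis.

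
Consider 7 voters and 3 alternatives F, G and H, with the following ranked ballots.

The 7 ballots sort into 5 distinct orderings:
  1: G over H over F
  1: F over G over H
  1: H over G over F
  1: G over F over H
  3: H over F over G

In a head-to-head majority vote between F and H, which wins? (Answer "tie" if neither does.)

Ballots ranking F above H: 1 + 1 = 2.
Ballots ranking H above F: 7 − 2 = 5.
H wins the head-to-head 5–2.

H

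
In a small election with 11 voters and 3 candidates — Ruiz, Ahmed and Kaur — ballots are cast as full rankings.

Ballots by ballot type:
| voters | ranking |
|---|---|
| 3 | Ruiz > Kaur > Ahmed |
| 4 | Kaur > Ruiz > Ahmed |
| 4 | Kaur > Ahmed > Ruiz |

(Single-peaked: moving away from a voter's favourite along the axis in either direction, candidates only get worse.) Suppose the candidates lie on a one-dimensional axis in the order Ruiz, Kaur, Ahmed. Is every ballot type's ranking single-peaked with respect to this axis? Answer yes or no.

yes

Axis positions: Ruiz=1, Kaur=2, Ahmed=3.
Ballot type 1 (peak Ruiz at position 1): ranking walks positions 1-2-3, expanding outward from the peak — single-peaked.
Ballot type 2 (peak Kaur at position 2): ranking walks positions 2-1-3, expanding outward from the peak — single-peaked.
Ballot type 3 (peak Kaur at position 2): ranking walks positions 2-3-1, expanding outward from the peak — single-peaked.
Every ranking is single-peaked on this axis.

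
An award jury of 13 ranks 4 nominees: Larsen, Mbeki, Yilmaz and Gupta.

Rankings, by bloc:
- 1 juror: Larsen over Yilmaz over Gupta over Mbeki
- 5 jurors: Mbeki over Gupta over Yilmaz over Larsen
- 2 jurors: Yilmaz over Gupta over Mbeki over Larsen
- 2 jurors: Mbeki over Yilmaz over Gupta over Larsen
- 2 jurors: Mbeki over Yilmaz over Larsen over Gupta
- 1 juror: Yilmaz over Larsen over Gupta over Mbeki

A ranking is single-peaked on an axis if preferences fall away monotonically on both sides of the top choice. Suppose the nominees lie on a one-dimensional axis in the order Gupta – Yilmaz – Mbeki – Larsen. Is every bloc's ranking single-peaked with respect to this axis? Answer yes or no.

no

Axis positions: Gupta=1, Yilmaz=2, Mbeki=3, Larsen=4.
Bloc 1: ranking walks positions 4-2-1-3; Yilmaz is ranked above Mbeki even though Mbeki lies between Yilmaz and the peak Larsen on the axis — preferences dip and rise again. Not single-peaked.
Bloc 2: ranking walks positions 3-1-2-4; Gupta is ranked above Yilmaz even though Yilmaz lies between Gupta and the peak Mbeki on the axis — preferences dip and rise again. Not single-peaked.
Bloc 3 (peak Yilmaz at position 2): ranking walks positions 2-1-3-4, expanding outward from the peak — single-peaked.
Bloc 4 (peak Mbeki at position 3): ranking walks positions 3-2-1-4, expanding outward from the peak — single-peaked.
Bloc 5 (peak Mbeki at position 3): ranking walks positions 3-2-4-1, expanding outward from the peak — single-peaked.
Bloc 6: ranking walks positions 2-4-1-3; Larsen is ranked above Mbeki even though Mbeki lies between Larsen and the peak Yilmaz on the axis — preferences dip and rise again. Not single-peaked.
Bloc 1 violates single-peakedness, so the profile is not single-peaked on this axis.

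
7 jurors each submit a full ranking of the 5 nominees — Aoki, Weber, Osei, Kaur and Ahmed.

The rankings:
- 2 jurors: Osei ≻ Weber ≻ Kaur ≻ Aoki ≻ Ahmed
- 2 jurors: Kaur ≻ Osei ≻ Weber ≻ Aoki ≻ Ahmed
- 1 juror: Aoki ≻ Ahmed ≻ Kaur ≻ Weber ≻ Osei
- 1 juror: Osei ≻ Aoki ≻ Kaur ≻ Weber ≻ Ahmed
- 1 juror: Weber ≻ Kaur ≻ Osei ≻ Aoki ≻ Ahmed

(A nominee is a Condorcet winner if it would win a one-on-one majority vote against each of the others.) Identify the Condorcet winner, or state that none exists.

Head-to-head results (7 jurors):
Aoki–Weber: Weber 5–2.
Aoki vs Osei: Osei wins 6–1.
Aoki vs Kaur: 1+1 = 2 for Aoki, 5 for Kaur — Kaur by 5–2.
Aoki vs Ahmed: Aoki, 7–0.
Weber vs Osei: 1+1 = 2 for Weber, 5 for Osei — Osei by 5–2.
Weber vs Kaur: Kaur wins 4–3.
Weber vs Ahmed: Weber, 6–1.
Osei–Kaur: Kaur 4–3.
Osei vs Ahmed: Osei preferred on 2+2+1+1 = 6 ballots; Osei wins 6–1.
Kaur vs Ahmed: Kaur wins 6–1.
Only Kaur has no losses; Kaur is the Condorcet winner.

Kaur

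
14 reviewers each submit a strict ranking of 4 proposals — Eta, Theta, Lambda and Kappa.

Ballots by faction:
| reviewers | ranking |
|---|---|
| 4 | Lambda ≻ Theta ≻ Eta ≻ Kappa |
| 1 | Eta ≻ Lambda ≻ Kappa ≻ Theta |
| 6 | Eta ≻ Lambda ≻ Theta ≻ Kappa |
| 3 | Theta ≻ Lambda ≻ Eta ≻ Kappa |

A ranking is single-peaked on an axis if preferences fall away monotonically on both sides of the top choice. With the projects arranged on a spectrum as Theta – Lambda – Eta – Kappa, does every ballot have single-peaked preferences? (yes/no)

Axis positions: Theta=1, Lambda=2, Eta=3, Kappa=4.
Faction 1 (peak Lambda at position 2): ranking walks positions 2-1-3-4, expanding outward from the peak — single-peaked.
Faction 2 (peak Eta at position 3): ranking walks positions 3-2-4-1, expanding outward from the peak — single-peaked.
Faction 3 (peak Eta at position 3): ranking walks positions 3-2-1-4, expanding outward from the peak — single-peaked.
Faction 4 (peak Theta at position 1): ranking walks positions 1-2-3-4, expanding outward from the peak — single-peaked.
Every ranking is single-peaked on this axis.

yes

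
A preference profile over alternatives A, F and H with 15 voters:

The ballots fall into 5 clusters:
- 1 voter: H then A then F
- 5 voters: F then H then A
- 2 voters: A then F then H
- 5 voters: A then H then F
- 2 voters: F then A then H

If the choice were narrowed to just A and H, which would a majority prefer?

Ballots ranking A above H: 2 + 5 + 2 = 9.
Ballots ranking H above A: 15 − 9 = 6.
A wins the head-to-head 9–6.

A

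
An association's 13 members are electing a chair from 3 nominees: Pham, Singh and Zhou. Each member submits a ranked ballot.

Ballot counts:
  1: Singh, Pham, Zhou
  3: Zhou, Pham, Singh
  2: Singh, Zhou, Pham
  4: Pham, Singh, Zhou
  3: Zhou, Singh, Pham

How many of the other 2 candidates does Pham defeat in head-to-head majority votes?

1

Pham against each rival (13 voters):
Pham vs Singh: Pham wins 7–6.
Pham–Zhou: Zhou 8–5.
Pham beats Singh; loses to Zhou — 1 pairwise win.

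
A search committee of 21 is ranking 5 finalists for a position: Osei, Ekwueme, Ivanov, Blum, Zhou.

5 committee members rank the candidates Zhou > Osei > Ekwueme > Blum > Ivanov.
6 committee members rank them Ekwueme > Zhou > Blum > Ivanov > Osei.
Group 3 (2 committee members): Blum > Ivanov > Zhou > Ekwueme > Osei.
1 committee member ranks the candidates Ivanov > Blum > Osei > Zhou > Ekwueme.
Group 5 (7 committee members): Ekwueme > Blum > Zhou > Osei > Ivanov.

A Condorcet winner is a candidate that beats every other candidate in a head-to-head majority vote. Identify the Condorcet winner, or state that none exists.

Check each pair by majority over 21 ballots:
Osei vs Ekwueme: Ekwueme, 15–6.
Osei vs Ivanov: Osei wins 12–9.
Osei vs Blum: Blum, 16–5.
Osei vs Zhou: Zhou wins 20–1.
Ekwueme vs Ivanov: Ekwueme wins 18–3.
Ekwueme vs Blum: Ekwueme, 18–3.
Ekwueme–Zhou: Ekwueme 13–8.
Ivanov vs Blum: Blum, 20–1.
Ivanov vs Zhou: Zhou wins 18–3.
Blum–Zhou: Zhou 11–10.
Ekwueme defeats every rival head-to-head and is the Condorcet winner.

Ekwueme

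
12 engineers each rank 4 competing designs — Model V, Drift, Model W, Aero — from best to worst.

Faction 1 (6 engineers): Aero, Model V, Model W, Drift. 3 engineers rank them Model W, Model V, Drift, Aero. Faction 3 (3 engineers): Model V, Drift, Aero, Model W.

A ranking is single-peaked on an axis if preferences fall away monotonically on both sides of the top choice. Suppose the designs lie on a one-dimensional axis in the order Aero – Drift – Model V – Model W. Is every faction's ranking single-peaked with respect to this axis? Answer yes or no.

no

Axis positions: Aero=1, Drift=2, Model V=3, Model W=4.
Faction 1: ranking walks positions 1-3-4-2; Model V is ranked above Drift even though Drift lies between Model V and the peak Aero on the axis — preferences dip and rise again. Not single-peaked.
Faction 2 (peak Model W at position 4): ranking walks positions 4-3-2-1, expanding outward from the peak — single-peaked.
Faction 3 (peak Model V at position 3): ranking walks positions 3-2-1-4, expanding outward from the peak — single-peaked.
Faction 1 violates single-peakedness, so the profile is not single-peaked on this axis.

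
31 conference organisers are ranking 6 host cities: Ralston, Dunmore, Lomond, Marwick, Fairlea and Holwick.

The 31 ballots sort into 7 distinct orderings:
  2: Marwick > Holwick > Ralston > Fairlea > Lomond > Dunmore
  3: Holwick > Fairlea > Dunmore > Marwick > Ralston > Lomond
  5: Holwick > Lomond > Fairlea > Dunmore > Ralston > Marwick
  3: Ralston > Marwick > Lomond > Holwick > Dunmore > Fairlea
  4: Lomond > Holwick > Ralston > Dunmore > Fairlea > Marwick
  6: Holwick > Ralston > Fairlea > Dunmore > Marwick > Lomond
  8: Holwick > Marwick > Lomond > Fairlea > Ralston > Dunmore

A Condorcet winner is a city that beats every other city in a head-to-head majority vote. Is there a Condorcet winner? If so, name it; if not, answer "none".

Holwick

Check each pair by majority over 31 ballots:
Ralston vs Dunmore: Ralston, 23–8.
Ralston–Lomond: Lomond 17–14.
Ralston–Marwick: Ralston 18–13.
Ralston–Fairlea: Fairlea 16–15.
Ralston–Holwick: Holwick 28–3.
Dunmore vs Lomond: Lomond, 22–9.
Dunmore vs Marwick: Dunmore wins 18–13.
Dunmore vs Fairlea: Fairlea, 24–7.
Dunmore vs Holwick: Holwick, 31–0.
Lomond vs Marwick: Marwick wins 22–9.
Lomond vs Fairlea: Lomond, 20–11.
Lomond vs Holwick: Holwick, 24–7.
Marwick–Fairlea: Fairlea 18–13.
Marwick vs Holwick: Holwick, 26–5.
Fairlea–Holwick: Holwick 31–0.
Holwick defeats every rival head-to-head and is the Condorcet winner.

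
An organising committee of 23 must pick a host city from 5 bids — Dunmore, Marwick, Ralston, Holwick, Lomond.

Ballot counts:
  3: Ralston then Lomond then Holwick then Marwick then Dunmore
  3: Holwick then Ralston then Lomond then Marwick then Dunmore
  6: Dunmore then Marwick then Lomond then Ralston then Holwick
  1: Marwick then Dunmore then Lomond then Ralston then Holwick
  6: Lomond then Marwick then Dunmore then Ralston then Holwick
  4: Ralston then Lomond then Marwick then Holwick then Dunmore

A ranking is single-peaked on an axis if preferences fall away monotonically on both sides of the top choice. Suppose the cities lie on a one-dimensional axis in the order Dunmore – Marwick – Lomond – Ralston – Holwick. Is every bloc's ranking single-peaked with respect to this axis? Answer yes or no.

Axis positions: Dunmore=1, Marwick=2, Lomond=3, Ralston=4, Holwick=5.
Bloc 1 (peak Ralston at position 4): ranking walks positions 4-3-5-2-1, expanding outward from the peak — single-peaked.
Bloc 2 (peak Holwick at position 5): ranking walks positions 5-4-3-2-1, expanding outward from the peak — single-peaked.
Bloc 3 (peak Dunmore at position 1): ranking walks positions 1-2-3-4-5, expanding outward from the peak — single-peaked.
Bloc 4 (peak Marwick at position 2): ranking walks positions 2-1-3-4-5, expanding outward from the peak — single-peaked.
Bloc 5 (peak Lomond at position 3): ranking walks positions 3-2-1-4-5, expanding outward from the peak — single-peaked.
Bloc 6 (peak Ralston at position 4): ranking walks positions 4-3-2-5-1, expanding outward from the peak — single-peaked.
Every ranking is single-peaked on this axis.

yes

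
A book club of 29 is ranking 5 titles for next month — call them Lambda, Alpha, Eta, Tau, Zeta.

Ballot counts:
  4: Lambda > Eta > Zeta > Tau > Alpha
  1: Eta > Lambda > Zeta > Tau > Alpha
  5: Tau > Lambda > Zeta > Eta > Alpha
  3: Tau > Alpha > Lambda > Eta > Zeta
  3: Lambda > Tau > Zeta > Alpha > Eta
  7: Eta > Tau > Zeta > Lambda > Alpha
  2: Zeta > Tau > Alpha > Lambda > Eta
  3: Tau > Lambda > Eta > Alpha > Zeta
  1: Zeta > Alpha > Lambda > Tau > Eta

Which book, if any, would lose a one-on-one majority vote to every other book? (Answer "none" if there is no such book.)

Alpha

Pairwise majorities:
Lambda vs Alpha: Lambda wins 23–6.
Lambda vs Eta: Lambda, 21–8.
Lambda vs Tau: Tau wins 20–9.
Lambda vs Zeta: Lambda wins 19–10.
Alpha vs Eta: Alpha preferred on 3+3+2+1 = 9 ballots; Eta wins 20–9.
Alpha vs Tau: Alpha is ranked higher on 1 ballot, Tau on 28. Tau wins 28–1.
Alpha vs Zeta: Alpha is ranked higher on 3+3 = 6 ballots, Zeta on 23. Zeta wins 23–6.
Eta vs Tau: Tau, 17–12.
Eta vs Zeta: 18 to 11, Eta.
Tau vs Zeta: Tau is ranked higher on 5+3+3+7+3 = 21 ballots, Zeta on 8. Tau wins 21–8.
Alpha loses to every other book — it is the Condorcet loser.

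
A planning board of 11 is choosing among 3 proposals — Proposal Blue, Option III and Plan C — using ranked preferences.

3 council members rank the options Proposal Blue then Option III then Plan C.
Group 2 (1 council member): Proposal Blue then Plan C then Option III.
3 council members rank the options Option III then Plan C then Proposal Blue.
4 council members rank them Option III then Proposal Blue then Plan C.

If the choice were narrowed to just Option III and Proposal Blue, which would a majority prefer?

Ballots ranking Option III above Proposal Blue: 3 + 4 = 7.
Ballots ranking Proposal Blue above Option III: 11 − 7 = 4.
Option III wins the head-to-head 7–4.

Option III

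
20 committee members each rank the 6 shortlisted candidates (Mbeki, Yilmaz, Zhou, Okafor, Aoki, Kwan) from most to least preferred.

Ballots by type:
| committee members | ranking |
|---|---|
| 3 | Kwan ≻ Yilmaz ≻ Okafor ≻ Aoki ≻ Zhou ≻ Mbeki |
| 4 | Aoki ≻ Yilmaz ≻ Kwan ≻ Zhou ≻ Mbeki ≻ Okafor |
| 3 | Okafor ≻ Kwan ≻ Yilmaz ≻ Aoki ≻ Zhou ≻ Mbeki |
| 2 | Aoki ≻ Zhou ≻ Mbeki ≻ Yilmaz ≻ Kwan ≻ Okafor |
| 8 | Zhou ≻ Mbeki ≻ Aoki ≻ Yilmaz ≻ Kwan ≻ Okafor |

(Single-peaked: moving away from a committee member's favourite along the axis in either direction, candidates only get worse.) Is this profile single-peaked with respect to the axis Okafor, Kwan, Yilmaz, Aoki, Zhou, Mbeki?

yes

Axis positions: Okafor=1, Kwan=2, Yilmaz=3, Aoki=4, Zhou=5, Mbeki=6.
Type 1 (peak Kwan at position 2): ranking walks positions 2-3-1-4-5-6, expanding outward from the peak — single-peaked.
Type 2 (peak Aoki at position 4): ranking walks positions 4-3-2-5-6-1, expanding outward from the peak — single-peaked.
Type 3 (peak Okafor at position 1): ranking walks positions 1-2-3-4-5-6, expanding outward from the peak — single-peaked.
Type 4 (peak Aoki at position 4): ranking walks positions 4-5-6-3-2-1, expanding outward from the peak — single-peaked.
Type 5 (peak Zhou at position 5): ranking walks positions 5-6-4-3-2-1, expanding outward from the peak — single-peaked.
Every ranking is single-peaked on this axis.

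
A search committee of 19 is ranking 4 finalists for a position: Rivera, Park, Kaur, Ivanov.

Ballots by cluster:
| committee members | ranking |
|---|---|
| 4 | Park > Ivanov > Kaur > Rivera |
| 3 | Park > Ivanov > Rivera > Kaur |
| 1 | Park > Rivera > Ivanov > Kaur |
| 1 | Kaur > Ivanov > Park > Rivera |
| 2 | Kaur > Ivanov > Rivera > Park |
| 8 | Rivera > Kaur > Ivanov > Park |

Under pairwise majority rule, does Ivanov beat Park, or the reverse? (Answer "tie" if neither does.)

Ivanov

Ballots ranking Ivanov above Park: 1 + 2 + 8 = 11.
Ballots ranking Park above Ivanov: 19 − 11 = 8.
Ivanov wins the head-to-head 11–8.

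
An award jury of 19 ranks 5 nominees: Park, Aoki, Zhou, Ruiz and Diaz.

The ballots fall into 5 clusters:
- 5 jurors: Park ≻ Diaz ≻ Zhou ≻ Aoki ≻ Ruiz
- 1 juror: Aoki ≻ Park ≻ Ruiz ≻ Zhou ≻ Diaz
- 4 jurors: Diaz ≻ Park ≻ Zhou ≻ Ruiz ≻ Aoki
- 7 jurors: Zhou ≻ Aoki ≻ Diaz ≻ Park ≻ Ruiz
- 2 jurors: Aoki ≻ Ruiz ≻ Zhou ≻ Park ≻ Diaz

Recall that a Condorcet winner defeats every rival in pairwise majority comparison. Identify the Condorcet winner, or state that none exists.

Check each pair by majority over 19 ballots:
Park vs Aoki: Aoki, 10–9.
Park vs Zhou: 10 to 9, Park.
Park vs Ruiz: 17 to 2, Park.
Park–Diaz: Diaz 11–8.
Aoki vs Zhou: Zhou, 16–3.
Aoki vs Ruiz: Aoki is ranked higher on 5+1+7+2 = 15 ballots, Ruiz on 4. Aoki wins 15–4.
Aoki vs Diaz: Aoki, 10–9.
Zhou vs Ruiz: Zhou, 16–3.
Zhou vs Diaz: Zhou is ranked higher on 1+7+2 = 10 ballots, Diaz on 9. Zhou wins 10–9.
Ruiz vs Diaz: Diaz, 16–3.
Each nominee drops at least one matchup (Park loses to Aoki; Aoki loses to Zhou; Zhou loses to Park; Ruiz loses to Park; Diaz loses to Aoki); the cycle Park beats Zhou beats Aoki beats Park rules out a Condorcet winner.

none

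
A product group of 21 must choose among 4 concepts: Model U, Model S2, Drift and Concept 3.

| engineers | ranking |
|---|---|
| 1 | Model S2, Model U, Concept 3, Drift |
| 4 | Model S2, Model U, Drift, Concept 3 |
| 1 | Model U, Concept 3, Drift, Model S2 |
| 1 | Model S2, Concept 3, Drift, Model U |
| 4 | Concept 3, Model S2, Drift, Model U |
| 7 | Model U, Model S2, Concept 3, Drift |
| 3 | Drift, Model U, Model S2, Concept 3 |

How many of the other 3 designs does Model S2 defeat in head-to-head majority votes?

Model S2 against each rival (21 engineers):
Model S2 vs Model U: Model S2 preferred on 1+4+1+4 = 10 ballots; Model U wins 11–10.
Model S2–Drift: Model S2 17–4.
Model S2 vs Concept 3: Model S2 wins 16–5.
Model S2 beats Drift, Concept 3; loses to Model U — 2 pairwise wins.

2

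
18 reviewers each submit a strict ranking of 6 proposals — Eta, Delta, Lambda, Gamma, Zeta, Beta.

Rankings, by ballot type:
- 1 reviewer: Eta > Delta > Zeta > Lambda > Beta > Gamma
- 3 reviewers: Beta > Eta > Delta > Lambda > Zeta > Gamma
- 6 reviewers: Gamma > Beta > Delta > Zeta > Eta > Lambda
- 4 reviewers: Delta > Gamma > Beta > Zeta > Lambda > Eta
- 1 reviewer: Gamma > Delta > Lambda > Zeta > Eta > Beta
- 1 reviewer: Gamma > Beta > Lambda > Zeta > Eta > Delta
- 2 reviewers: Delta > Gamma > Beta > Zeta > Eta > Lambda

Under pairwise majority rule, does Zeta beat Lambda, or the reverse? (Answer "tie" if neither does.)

Ballots ranking Zeta above Lambda: 1 + 6 + 4 + 2 = 13.
Ballots ranking Lambda above Zeta: 18 − 13 = 5.
Zeta wins the head-to-head 13–5.

Zeta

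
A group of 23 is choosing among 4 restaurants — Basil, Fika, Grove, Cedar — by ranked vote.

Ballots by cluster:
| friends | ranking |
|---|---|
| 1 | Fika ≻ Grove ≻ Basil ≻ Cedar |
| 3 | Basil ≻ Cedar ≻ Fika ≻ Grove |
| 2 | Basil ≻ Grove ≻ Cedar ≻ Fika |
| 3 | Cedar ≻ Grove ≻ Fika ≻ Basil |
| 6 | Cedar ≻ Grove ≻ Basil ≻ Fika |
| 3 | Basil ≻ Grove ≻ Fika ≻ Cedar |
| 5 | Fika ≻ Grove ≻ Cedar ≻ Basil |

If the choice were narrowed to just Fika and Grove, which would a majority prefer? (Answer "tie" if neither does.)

Ballots ranking Fika above Grove: 1 + 3 + 5 = 9.
Ballots ranking Grove above Fika: 23 − 9 = 14.
Grove wins the head-to-head 14–9.

Grove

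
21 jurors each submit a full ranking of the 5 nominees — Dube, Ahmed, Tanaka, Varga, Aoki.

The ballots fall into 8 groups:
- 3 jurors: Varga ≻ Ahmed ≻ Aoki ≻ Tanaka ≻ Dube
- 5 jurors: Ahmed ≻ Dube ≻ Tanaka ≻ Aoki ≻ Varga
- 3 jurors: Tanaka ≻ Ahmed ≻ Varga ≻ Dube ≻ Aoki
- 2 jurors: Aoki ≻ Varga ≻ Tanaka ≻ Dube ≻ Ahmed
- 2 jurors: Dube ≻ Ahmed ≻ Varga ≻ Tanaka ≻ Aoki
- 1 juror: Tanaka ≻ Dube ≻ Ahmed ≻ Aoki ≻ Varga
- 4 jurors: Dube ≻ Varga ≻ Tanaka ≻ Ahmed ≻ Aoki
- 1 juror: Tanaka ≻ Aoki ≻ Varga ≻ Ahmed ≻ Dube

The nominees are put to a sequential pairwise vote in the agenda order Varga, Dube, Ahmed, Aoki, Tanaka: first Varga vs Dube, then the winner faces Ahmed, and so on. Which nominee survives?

Tanaka

Round 1: Varga vs Dube — 9–12, Dube advances.
Round 2: Dube vs Ahmed — 9–12, Ahmed advances.
Round 3: Ahmed vs Aoki — 18–3, Ahmed advances.
Round 4: Ahmed vs Tanaka — 10–11, Tanaka advances.
Tanaka survives the agenda.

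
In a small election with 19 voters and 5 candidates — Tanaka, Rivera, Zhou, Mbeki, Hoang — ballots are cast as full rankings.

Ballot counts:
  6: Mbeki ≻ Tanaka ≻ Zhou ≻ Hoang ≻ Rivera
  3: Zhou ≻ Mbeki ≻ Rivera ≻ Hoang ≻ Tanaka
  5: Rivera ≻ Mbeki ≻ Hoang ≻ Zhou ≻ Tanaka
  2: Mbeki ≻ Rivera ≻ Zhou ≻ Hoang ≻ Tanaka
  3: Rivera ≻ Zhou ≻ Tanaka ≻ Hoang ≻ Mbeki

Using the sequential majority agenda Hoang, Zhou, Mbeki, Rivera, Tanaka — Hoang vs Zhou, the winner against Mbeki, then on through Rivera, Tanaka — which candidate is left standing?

Mbeki

Round 1: Hoang vs Zhou — 5–14, Zhou advances.
Round 2: Zhou vs Mbeki — 6–13, Mbeki advances.
Round 3: Mbeki vs Rivera — 11–8, Mbeki advances.
Round 4: Mbeki vs Tanaka — 16–3, Mbeki advances.
The agenda winner is Mbeki.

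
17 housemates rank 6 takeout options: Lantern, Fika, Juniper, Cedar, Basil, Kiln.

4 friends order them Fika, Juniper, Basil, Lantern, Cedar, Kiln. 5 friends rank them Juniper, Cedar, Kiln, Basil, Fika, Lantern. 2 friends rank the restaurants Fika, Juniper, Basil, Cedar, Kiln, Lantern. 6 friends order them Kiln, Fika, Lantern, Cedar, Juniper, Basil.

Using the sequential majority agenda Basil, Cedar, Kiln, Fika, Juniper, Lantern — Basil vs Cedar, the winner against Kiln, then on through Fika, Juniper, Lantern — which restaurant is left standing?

Fika

Round 1: Basil vs Cedar — 6–11, Cedar advances.
Round 2: Cedar vs Kiln — 11–6, Cedar advances.
Round 3: Cedar vs Fika — 5–12, Fika advances.
Round 4: Fika vs Juniper — 12–5, Fika advances.
Round 5: Fika vs Lantern — 17–0, Fika advances.
Fika survives the agenda.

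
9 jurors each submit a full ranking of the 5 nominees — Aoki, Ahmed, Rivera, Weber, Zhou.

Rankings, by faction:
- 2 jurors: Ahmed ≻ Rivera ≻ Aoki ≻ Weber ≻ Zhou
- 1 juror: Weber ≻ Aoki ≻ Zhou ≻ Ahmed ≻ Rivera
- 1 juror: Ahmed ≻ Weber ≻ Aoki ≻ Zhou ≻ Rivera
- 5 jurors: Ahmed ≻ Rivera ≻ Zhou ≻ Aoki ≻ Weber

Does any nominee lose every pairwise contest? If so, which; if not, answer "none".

Weber

Head-to-head results (9 jurors):
Aoki vs Ahmed: 1 to 8, Ahmed.
Aoki vs Rivera: Aoki preferred on 1+1 = 2 ballots; Rivera wins 7–2.
Aoki vs Weber: Aoki wins 7–2.
Aoki vs Zhou: 2+1+1 = 4 for Aoki, 5 for Zhou — Zhou by 5–4.
Ahmed vs Rivera: Ahmed, 9–0.
Ahmed vs Weber: Ahmed, 8–1.
Ahmed vs Zhou: Ahmed wins 8–1.
Rivera vs Weber: Rivera preferred on 2+5 = 7 ballots; Rivera wins 7–2.
Rivera vs Zhou: Rivera preferred on 2+5 = 7 ballots; Rivera wins 7–2.
Weber–Zhou: Zhou 5–4.
Only Weber has no wins; Weber is the Condorcet loser.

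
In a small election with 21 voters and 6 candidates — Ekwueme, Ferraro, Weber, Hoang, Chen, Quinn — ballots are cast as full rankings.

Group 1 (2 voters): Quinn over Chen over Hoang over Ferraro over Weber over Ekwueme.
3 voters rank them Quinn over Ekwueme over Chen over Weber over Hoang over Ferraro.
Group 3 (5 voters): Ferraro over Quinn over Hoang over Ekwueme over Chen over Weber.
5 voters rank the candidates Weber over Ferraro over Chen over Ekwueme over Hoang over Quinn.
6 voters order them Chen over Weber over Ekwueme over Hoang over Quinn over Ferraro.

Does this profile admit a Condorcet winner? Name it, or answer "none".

Pairwise majorities:
Ekwueme vs Ferraro: Ferraro, 12–9.
Ekwueme–Weber: Weber 13–8.
Ekwueme vs Hoang: Ekwueme, 14–7.
Ekwueme–Chen: Chen 13–8.
Ekwueme vs Quinn: Ekwueme, 11–10.
Ferraro vs Weber: Weber wins 14–7.
Ferraro vs Hoang: Hoang wins 11–10.
Ferraro vs Chen: Chen wins 11–10.
Ferraro–Quinn: Quinn 11–10.
Weber vs Hoang: Weber, 14–7.
Weber vs Chen: Chen wins 16–5.
Weber vs Quinn: Weber wins 11–10.
Hoang vs Chen: Chen wins 16–5.
Hoang vs Quinn: Hoang, 11–10.
Chen–Quinn: Chen 11–10.
Chen defeats every rival head-to-head and is the Condorcet winner.

Chen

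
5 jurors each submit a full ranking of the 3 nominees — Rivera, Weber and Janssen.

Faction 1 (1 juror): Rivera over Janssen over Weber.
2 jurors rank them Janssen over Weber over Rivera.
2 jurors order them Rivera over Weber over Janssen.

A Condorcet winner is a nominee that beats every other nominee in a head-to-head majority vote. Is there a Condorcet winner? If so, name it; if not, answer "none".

Pairwise majorities:
Rivera vs Weber: Rivera wins 3–2.
Rivera vs Janssen: Rivera wins 3–2.
Weber–Janssen: Janssen 3–2.
Rivera defeats every rival head-to-head and is the Condorcet winner.

Rivera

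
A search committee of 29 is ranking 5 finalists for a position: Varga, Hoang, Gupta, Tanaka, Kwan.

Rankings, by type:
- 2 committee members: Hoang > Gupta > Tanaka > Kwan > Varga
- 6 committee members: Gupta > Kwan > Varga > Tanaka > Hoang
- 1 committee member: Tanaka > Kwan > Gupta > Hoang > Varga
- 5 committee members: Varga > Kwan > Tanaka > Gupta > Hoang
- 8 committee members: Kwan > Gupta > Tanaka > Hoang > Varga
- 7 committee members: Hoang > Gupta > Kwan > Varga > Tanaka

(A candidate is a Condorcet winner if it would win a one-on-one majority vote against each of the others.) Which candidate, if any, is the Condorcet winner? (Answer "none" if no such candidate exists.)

Gupta

Check each pair by majority over 29 ballots:
Varga–Hoang: Hoang 18–11.
Varga vs Gupta: Gupta wins 24–5.
Varga vs Tanaka: Varga wins 18–11.
Varga vs Kwan: Kwan, 24–5.
Hoang–Gupta: Gupta 20–9.
Hoang–Tanaka: Tanaka 20–9.
Hoang vs Kwan: Kwan, 20–9.
Gupta vs Tanaka: Gupta, 23–6.
Gupta–Kwan: Gupta 15–14.
Tanaka vs Kwan: Kwan, 26–3.
Gupta defeats every rival head-to-head and is the Condorcet winner.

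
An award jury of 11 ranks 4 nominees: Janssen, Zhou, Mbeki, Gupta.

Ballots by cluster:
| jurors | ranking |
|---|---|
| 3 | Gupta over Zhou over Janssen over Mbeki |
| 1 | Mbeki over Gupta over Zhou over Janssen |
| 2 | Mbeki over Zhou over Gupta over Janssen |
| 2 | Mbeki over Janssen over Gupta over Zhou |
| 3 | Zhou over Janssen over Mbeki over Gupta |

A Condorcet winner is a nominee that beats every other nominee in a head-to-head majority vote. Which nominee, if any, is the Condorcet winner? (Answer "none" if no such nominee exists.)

none

Pairwise majorities:
Janssen vs Zhou: Janssen is ranked higher on 2 ballots, Zhou on 9. Zhou wins 9–2.
Janssen vs Mbeki: 6 to 5, Janssen.
Janssen vs Gupta: 2+3 = 5 for Janssen, 6 for Gupta — Gupta by 6–5.
Zhou vs Mbeki: Zhou, 6–5.
Zhou vs Gupta: 5 to 6, Gupta.
Mbeki vs Gupta: Mbeki, 8–3.
No nominee is unbeaten: Janssen loses to Zhou; Zhou loses to Gupta; Mbeki loses to Janssen; Gupta loses to Mbeki. In particular Janssen → Mbeki → Gupta → Janssen is a majority cycle — no Condorcet winner exists.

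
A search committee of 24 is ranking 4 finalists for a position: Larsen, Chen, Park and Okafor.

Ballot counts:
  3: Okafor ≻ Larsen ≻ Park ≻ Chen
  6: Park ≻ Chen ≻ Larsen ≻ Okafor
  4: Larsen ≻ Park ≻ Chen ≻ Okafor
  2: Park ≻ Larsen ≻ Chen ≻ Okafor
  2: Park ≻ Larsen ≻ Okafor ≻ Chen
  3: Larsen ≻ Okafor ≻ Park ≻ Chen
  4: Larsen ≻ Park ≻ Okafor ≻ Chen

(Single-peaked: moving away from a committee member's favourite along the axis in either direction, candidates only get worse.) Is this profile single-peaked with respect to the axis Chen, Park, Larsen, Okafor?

Axis positions: Chen=1, Park=2, Larsen=3, Okafor=4.
Group 1 (peak Okafor at position 4): ranking walks positions 4-3-2-1, expanding outward from the peak — single-peaked.
Group 2 (peak Park at position 2): ranking walks positions 2-1-3-4, expanding outward from the peak — single-peaked.
Group 3 (peak Larsen at position 3): ranking walks positions 3-2-1-4, expanding outward from the peak — single-peaked.
Group 4 (peak Park at position 2): ranking walks positions 2-3-1-4, expanding outward from the peak — single-peaked.
Group 5 (peak Park at position 2): ranking walks positions 2-3-4-1, expanding outward from the peak — single-peaked.
Group 6 (peak Larsen at position 3): ranking walks positions 3-4-2-1, expanding outward from the peak — single-peaked.
Group 7 (peak Larsen at position 3): ranking walks positions 3-2-4-1, expanding outward from the peak — single-peaked.
Every ranking is single-peaked on this axis.

yes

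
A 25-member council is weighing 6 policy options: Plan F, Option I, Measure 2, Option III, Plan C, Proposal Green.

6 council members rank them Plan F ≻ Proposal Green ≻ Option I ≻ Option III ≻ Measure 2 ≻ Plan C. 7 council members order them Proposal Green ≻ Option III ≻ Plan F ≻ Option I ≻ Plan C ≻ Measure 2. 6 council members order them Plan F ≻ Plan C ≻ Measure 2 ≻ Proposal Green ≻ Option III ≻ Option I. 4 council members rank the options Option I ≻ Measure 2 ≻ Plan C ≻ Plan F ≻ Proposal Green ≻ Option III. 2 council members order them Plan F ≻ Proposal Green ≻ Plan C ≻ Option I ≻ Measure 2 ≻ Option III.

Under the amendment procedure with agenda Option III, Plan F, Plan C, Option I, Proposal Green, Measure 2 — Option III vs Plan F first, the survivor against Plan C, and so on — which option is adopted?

Plan F

Round 1: Option III vs Plan F — 7–18, Plan F advances.
Round 2: Plan F vs Plan C — 21–4, Plan F advances.
Round 3: Plan F vs Option I — 21–4, Plan F advances.
Round 4: Plan F vs Proposal Green — 18–7, Plan F advances.
Round 5: Plan F vs Measure 2 — 21–4, Plan F advances.
Plan F survives the agenda.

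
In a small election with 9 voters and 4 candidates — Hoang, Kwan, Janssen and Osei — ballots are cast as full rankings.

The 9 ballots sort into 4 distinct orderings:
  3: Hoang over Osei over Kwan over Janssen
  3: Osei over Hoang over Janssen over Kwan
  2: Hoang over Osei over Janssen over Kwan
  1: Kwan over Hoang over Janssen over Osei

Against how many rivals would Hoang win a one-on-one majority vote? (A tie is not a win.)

3

Hoang against each rival (9 voters):
Hoang vs Kwan: Hoang wins 8–1.
Hoang vs Janssen: Hoang wins 9–0.
Hoang vs Osei: Hoang is ranked higher on 3+2+1 = 6 ballots, Osei on 3. Hoang wins 6–3.
Hoang beats Kwan, Janssen, Osei — 3 pairwise wins.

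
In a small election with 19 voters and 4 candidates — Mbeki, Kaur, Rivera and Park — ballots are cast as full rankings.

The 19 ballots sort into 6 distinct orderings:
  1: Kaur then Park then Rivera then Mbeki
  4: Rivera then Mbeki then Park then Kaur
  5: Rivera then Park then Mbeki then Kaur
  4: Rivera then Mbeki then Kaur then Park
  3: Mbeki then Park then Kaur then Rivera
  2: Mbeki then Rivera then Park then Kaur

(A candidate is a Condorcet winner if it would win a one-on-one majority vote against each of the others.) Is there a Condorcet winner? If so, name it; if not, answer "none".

Rivera

Check each pair by majority over 19 ballots:
Mbeki vs Kaur: Mbeki is ranked higher on 4+5+4+3+2 = 18 ballots, Kaur on 1. Mbeki wins 18–1.
Mbeki–Rivera: Rivera 14–5.
Mbeki vs Park: Mbeki, 13–6.
Kaur vs Rivera: Kaur preferred on 1+3 = 4 ballots; Rivera wins 15–4.
Kaur vs Park: Kaur is ranked higher on 1+4 = 5 ballots, Park on 14. Park wins 14–5.
Rivera vs Park: Rivera, 15–4.
Only Rivera has no losses; Rivera is the Condorcet winner.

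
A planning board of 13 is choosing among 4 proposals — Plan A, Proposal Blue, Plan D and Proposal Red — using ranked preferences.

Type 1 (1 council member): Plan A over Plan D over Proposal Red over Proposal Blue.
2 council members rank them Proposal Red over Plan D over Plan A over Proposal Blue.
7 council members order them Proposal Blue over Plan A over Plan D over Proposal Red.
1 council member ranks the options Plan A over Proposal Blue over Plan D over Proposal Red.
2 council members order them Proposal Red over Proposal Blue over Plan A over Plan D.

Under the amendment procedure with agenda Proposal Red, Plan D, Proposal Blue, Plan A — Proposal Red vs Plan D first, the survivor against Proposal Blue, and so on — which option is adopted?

Round 1: Proposal Red vs Plan D — 4–9, Plan D advances.
Round 2: Plan D vs Proposal Blue — 3–10, Proposal Blue advances.
Round 3: Proposal Blue vs Plan A — 9–4, Proposal Blue advances.
Proposal Blue survives the agenda.

Proposal Blue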